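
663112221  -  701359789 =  - 38247568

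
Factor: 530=2^1*5^1 * 53^1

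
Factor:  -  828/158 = - 2^1*3^2*23^1 *79^ ( - 1 ) = - 414/79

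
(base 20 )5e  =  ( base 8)162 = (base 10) 114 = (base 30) 3O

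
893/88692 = 47/4668 = 0.01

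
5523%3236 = 2287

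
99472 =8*12434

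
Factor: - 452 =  - 2^2* 113^1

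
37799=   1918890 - 1881091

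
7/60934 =7/60934=0.00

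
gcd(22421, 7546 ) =7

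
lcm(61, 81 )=4941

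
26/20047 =26/20047 =0.00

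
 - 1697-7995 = -9692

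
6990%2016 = 942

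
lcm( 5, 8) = 40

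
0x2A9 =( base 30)ML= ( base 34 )K1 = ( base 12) 489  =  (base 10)681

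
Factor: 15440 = 2^4*5^1*193^1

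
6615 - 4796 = 1819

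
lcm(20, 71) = 1420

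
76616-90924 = - 14308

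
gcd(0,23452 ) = 23452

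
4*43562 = 174248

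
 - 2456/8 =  - 307  =  - 307.00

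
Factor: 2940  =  2^2 *3^1*5^1 * 7^2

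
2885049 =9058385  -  6173336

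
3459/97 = 35 +64/97 = 35.66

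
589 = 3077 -2488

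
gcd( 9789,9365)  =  1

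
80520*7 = 563640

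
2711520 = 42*64560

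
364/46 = 182/23= 7.91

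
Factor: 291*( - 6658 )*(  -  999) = 2^1 * 3^4*37^1*97^1 * 3329^1 = 1935540522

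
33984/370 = 91 + 157/185 = 91.85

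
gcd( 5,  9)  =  1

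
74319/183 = 406 + 7/61 = 406.11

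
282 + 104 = 386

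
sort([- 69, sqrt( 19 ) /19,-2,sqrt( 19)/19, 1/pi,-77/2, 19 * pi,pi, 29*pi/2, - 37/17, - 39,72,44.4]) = [ - 69,  -  39, -77/2, - 37/17,-2, sqrt(19 ) /19, sqrt( 19)/19, 1/pi, pi, 44.4, 29 *pi/2, 19*pi, 72] 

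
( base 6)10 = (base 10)6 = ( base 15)6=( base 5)11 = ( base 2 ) 110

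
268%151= 117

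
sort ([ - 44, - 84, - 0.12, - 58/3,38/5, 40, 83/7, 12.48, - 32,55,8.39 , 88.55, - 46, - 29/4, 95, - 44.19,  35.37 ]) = [ - 84,- 46, - 44.19, - 44, - 32,-58/3, - 29/4, - 0.12,38/5,8.39,83/7, 12.48,35.37,40 , 55,88.55,95] 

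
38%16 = 6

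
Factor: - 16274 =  - 2^1 * 79^1 * 103^1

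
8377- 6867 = 1510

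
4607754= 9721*474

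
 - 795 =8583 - 9378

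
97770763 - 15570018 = 82200745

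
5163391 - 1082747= 4080644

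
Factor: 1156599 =3^4 * 109^1*131^1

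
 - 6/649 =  - 1 + 643/649= -0.01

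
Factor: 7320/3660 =2= 2^1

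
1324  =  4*331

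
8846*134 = 1185364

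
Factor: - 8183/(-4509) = 3^ ( - 3)*7^2 = 49/27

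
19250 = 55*350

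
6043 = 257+5786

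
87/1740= 1/20 = 0.05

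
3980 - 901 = 3079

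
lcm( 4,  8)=8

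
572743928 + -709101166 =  - 136357238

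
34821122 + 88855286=123676408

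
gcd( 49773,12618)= 3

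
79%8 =7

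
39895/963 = 39895/963 = 41.43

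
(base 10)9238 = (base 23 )haf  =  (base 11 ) 6a39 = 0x2416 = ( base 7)35635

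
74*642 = 47508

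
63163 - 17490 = 45673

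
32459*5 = 162295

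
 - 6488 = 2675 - 9163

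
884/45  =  884/45 = 19.64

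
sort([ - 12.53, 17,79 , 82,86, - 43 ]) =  [-43, -12.53,17, 79,82,86] 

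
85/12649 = 85/12649 = 0.01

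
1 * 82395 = 82395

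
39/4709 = 39/4709 = 0.01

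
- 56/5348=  - 2/191 =- 0.01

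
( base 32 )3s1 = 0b111110000001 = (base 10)3969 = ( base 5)111334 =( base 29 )4KP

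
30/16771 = 30/16771 = 0.00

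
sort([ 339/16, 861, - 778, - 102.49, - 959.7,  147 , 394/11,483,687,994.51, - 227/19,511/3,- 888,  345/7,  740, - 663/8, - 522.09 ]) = [-959.7,  -  888, - 778,-522.09,-102.49, - 663/8, - 227/19, 339/16 , 394/11,345/7, 147 , 511/3, 483,687, 740 , 861,994.51]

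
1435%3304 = 1435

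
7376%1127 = 614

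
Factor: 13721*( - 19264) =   -  2^6*7^1*43^1*13721^1 = - 264321344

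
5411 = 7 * 773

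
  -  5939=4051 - 9990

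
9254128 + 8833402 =18087530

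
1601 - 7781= - 6180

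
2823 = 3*941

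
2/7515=2/7515 = 0.00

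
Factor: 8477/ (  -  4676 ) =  - 2^ ( - 2)*7^1 * 167^( - 1 )*173^1 = -1211/668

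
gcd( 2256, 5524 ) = 4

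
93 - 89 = 4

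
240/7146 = 40/1191 = 0.03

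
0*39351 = 0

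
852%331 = 190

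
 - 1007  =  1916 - 2923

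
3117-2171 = 946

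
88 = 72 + 16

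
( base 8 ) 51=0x29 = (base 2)101001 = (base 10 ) 41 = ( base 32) 19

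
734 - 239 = 495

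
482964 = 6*80494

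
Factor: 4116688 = 2^4*257293^1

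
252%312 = 252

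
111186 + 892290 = 1003476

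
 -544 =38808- 39352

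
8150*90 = 733500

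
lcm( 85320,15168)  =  682560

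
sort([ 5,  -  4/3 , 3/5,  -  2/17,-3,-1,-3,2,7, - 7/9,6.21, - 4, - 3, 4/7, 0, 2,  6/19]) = [ - 4, - 3,- 3 ,-3, - 4/3, - 1,-7/9,-2/17, 0,6/19, 4/7, 3/5, 2,  2,5,6.21, 7 ] 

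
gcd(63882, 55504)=2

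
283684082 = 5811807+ 277872275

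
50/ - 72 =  - 25/36 = - 0.69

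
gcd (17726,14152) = 2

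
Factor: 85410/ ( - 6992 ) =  - 42705/3496=-2^( - 3 )*3^2 * 5^1*13^1*19^(-1)*23^(  -  1 )*73^1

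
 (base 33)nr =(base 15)376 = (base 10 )786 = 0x312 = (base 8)1422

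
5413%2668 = 77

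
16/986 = 8/493 = 0.02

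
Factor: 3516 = 2^2*3^1 * 293^1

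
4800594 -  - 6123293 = 10923887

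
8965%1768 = 125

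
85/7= 12 + 1/7 = 12.14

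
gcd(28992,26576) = 2416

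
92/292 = 23/73 = 0.32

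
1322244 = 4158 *318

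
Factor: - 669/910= - 2^( - 1)*3^1 * 5^ ( - 1)*7^( - 1) *13^( -1)*223^1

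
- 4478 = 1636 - 6114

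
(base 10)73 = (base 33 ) 27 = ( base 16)49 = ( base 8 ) 111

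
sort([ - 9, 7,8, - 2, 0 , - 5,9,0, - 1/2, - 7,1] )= [ - 9 , - 7, - 5, - 2,-1/2,  0, 0, 1, 7, 8,9 ] 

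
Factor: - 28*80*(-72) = 2^9*3^2*5^1*7^1 = 161280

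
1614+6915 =8529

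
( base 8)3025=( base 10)1557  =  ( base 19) 45I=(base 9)2120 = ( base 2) 11000010101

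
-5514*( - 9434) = 52019076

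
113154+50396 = 163550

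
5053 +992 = 6045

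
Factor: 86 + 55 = 141 = 3^1*47^1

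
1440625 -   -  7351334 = 8791959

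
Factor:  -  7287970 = -2^1 * 5^1 * 593^1*1229^1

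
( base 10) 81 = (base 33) 2F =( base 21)3i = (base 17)4D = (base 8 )121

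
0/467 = 0 = 0.00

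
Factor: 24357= 3^1 *23^1*353^1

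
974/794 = 1 + 90/397  =  1.23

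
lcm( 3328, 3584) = 46592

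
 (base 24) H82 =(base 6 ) 114122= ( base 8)23402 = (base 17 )2097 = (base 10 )9986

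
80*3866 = 309280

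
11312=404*28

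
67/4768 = 67/4768   =  0.01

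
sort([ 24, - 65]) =[ - 65, 24] 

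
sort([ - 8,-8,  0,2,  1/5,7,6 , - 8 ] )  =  [-8,-8, - 8 , 0 , 1/5 , 2, 6,7 ]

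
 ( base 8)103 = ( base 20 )37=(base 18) 3d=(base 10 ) 67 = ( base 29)29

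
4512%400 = 112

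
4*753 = 3012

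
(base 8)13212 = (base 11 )4376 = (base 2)1011010001010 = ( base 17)12g7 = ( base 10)5770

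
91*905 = 82355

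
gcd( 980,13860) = 140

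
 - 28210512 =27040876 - 55251388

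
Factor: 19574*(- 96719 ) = -2^1*7^1 * 41^1*337^1*9787^1 = - 1893177706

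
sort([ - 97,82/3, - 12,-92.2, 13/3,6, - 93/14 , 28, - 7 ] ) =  [ - 97,- 92.2,-12, - 7,  -  93/14 , 13/3, 6 , 82/3,28]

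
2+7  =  9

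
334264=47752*7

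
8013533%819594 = 637187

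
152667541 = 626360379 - 473692838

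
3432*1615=5542680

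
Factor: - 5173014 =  - 2^1*3^1 * 7^1*11^1*11197^1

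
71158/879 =71158/879 = 80.95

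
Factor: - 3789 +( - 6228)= -3^3*7^1* 53^1 = - 10017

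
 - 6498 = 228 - 6726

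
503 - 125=378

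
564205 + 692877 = 1257082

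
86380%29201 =27978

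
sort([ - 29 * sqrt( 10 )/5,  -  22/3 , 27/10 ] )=[  -  29 * sqrt(10 )/5, - 22/3, 27/10] 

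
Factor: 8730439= 523^1*16693^1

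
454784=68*6688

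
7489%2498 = 2493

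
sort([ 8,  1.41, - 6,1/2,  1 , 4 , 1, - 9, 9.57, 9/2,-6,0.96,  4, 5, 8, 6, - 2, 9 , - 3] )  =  [ - 9,- 6, - 6,  -  3 , - 2,  1/2,0.96, 1,  1, 1.41,  4,4,9/2,  5 , 6, 8,8, 9,9.57 ]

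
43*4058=174494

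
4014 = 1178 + 2836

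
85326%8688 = 7134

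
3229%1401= 427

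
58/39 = 58/39 = 1.49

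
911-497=414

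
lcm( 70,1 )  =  70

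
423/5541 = 141/1847 = 0.08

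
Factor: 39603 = 3^1*43^1*307^1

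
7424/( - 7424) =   -  1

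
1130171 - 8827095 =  - 7696924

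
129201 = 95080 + 34121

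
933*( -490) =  - 457170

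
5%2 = 1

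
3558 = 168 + 3390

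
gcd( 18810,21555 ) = 45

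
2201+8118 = 10319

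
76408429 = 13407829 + 63000600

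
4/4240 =1/1060  =  0.00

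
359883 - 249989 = 109894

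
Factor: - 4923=-3^2 * 547^1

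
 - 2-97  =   - 99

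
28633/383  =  74+291/383 = 74.76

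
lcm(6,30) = 30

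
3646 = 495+3151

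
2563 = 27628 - 25065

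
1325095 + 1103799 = 2428894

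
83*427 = 35441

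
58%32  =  26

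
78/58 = 1 + 10/29 = 1.34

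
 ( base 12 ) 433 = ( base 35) HK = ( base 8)1147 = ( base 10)615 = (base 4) 21213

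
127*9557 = 1213739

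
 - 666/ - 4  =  166+1/2 = 166.50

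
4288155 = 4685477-397322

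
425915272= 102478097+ 323437175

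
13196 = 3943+9253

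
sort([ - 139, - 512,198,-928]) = [ - 928, - 512,-139,198 ]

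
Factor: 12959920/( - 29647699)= - 2^4*5^1*1187^( - 1 )*24977^( - 1)*161999^1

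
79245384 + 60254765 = 139500149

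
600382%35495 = 32462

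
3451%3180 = 271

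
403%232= 171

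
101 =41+60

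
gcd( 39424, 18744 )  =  88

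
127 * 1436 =182372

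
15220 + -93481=-78261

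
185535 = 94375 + 91160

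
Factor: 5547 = 3^1*43^2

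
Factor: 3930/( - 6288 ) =-2^ ( - 3)*5^1 =-5/8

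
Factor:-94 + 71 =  - 23^1 = - 23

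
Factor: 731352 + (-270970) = 460382 = 2^1*13^1*17707^1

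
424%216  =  208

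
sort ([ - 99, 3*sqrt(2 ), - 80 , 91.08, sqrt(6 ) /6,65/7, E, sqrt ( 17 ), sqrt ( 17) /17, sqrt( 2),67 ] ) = [ - 99, - 80 , sqrt(17 ) /17,sqrt ( 6 )/6, sqrt(2),  E,sqrt( 17 ), 3*sqrt( 2 ), 65/7, 67,91.08]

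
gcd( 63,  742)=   7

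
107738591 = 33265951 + 74472640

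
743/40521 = 743/40521 = 0.02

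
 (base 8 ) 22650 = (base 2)10010110101000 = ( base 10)9640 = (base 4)2112220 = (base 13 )4507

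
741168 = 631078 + 110090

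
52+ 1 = 53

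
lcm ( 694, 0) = 0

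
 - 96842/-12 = 8070  +  1/6= 8070.17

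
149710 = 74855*2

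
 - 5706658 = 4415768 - 10122426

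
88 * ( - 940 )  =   - 82720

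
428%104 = 12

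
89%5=4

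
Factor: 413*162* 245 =16391970 = 2^1*3^4  *  5^1*7^3*59^1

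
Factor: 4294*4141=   2^1 *19^1*41^1 * 101^1*113^1 = 17781454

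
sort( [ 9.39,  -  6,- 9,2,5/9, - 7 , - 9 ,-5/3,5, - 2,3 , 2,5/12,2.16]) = [ - 9, - 9 , - 7,-6,-2,-5/3,5/12,5/9, 2, 2,2.16, 3,5, 9.39]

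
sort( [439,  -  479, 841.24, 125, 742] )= [ - 479,  125, 439,742,841.24 ] 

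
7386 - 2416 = 4970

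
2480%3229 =2480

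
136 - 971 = - 835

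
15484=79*196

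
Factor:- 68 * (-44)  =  2^4*11^1*17^1 = 2992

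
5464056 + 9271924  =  14735980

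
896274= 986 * 909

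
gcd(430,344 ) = 86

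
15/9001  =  15/9001= 0.00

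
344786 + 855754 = 1200540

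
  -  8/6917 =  - 8/6917 = - 0.00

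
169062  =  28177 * 6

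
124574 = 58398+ 66176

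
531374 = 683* 778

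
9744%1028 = 492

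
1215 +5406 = 6621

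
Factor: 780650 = 2^1*5^2 * 13^1 * 1201^1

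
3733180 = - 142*(  -  26290 )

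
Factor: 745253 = 313^1* 2381^1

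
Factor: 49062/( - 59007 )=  - 74/89 =-2^1*37^1*89^ ( - 1 ) 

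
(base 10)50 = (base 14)38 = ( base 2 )110010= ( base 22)26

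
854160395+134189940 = 988350335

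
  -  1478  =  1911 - 3389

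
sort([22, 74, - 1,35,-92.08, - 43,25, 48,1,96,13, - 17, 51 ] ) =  [  -  92.08, - 43,-17, -1,1,13, 22,25 , 35, 48,51,74,96]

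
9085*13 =118105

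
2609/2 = 1304+1/2 = 1304.50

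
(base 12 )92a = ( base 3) 1211021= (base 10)1330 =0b10100110010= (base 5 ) 20310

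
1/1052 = 1/1052=0.00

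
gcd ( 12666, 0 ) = 12666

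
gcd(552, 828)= 276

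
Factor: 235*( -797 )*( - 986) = 184672870=2^1*5^1*17^1*29^1*47^1*  797^1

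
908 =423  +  485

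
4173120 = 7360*567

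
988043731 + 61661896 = 1049705627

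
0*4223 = 0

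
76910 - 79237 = -2327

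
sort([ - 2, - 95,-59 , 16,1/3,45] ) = [ - 95, - 59,-2, 1/3, 16, 45]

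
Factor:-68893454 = -2^1*7^1*  4920961^1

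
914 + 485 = 1399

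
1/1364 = 1/1364 = 0.00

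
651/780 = 217/260  =  0.83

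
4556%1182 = 1010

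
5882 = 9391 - 3509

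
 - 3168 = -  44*72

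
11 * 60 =660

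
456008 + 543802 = 999810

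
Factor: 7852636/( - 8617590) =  - 2^1*3^( - 4)*5^ ( - 1 )*11^1*10639^(-1)*178469^1 = - 3926318/4308795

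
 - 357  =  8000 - 8357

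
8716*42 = 366072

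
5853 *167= 977451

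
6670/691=9+ 451/691 =9.65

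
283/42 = 6 + 31/42  =  6.74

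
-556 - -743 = 187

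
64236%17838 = 10722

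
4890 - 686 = 4204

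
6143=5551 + 592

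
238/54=4+11/27 = 4.41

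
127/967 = 127/967 = 0.13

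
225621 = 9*25069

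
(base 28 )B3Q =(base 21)jgj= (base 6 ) 104234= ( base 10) 8734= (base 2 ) 10001000011110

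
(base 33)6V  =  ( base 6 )1021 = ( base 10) 229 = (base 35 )6J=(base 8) 345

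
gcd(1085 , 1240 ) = 155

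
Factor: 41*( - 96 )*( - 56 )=2^8*3^1*7^1*41^1 = 220416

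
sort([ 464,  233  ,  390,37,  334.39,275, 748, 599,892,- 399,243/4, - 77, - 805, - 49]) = [ - 805, -399, - 77 , - 49 , 37,243/4, 233,275,334.39,  390,464,599,  748, 892]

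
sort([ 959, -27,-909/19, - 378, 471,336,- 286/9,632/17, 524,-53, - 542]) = [ - 542, - 378,- 53 , - 909/19,-286/9,-27 , 632/17, 336,471, 524,959]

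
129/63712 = 129/63712  =  0.00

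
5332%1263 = 280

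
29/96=29/96 = 0.30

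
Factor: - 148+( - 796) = -944 = -2^4*59^1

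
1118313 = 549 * 2037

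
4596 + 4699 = 9295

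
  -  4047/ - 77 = 4047/77 = 52.56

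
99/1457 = 99/1457  =  0.07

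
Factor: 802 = 2^1*401^1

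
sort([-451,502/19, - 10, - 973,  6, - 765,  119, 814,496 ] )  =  [-973, - 765, - 451, - 10,6,502/19,119,496,814 ]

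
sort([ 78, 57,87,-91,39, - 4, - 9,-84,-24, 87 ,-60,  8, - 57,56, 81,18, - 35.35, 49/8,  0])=[ - 91, - 84, - 60, - 57, - 35.35, - 24, - 9,  -  4,0,49/8,8,18,39,56,57, 78,81,87,87 ]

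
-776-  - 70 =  - 706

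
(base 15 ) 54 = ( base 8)117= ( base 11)72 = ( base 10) 79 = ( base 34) 2B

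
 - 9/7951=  - 9/7951  =  - 0.00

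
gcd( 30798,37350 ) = 18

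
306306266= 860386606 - 554080340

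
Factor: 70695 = 3^2*5^1 * 1571^1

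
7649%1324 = 1029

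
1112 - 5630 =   -  4518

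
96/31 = 3 + 3/31 = 3.10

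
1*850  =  850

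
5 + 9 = 14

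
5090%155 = 130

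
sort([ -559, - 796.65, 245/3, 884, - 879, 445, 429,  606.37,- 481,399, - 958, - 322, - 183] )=[ - 958, - 879, - 796.65, - 559,-481, - 322,  -  183, 245/3, 399, 429 , 445, 606.37,  884]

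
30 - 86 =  - 56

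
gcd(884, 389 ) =1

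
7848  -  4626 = 3222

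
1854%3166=1854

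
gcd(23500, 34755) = 5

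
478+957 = 1435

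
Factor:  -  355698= - 2^1* 3^3* 7^1*941^1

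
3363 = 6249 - 2886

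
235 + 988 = 1223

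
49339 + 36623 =85962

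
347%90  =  77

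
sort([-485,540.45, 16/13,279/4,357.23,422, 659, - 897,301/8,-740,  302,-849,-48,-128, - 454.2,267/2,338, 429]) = [  -  897 ,-849,  -  740,  -  485,-454.2, - 128, - 48, 16/13, 301/8, 279/4, 267/2, 302, 338,357.23, 422 , 429, 540.45, 659 ]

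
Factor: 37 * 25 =925 = 5^2*37^1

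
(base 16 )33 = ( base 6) 123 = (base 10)51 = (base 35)1G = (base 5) 201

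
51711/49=51711/49=1055.33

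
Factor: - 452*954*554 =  - 2^4*3^2*53^1*113^1*277^1  =  - 238889232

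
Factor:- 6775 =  - 5^2 * 271^1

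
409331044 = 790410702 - 381079658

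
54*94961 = 5127894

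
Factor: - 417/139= -3 = - 3^1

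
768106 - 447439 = 320667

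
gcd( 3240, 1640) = 40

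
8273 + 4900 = 13173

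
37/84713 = 37/84713 = 0.00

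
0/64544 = 0 = 0.00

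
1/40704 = 1/40704 = 0.00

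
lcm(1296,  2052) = 24624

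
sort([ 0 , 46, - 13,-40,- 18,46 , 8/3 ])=[ - 40, - 18, - 13, 0,8/3,46, 46 ]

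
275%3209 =275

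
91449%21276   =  6345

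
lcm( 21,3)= 21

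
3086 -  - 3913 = 6999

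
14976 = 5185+9791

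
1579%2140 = 1579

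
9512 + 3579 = 13091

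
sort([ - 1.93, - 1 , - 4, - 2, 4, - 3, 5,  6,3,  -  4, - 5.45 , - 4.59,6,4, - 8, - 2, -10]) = [ - 10, - 8, - 5.45, - 4.59, - 4, - 4, -3, - 2  , - 2, - 1.93, - 1,3,4 , 4,5, 6,6] 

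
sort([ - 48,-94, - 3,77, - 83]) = [-94,-83,  -  48, - 3, 77]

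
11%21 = 11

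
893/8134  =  893/8134= 0.11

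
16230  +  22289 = 38519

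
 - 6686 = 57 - 6743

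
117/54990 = 1/470 = 0.00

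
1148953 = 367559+781394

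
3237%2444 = 793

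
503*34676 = 17442028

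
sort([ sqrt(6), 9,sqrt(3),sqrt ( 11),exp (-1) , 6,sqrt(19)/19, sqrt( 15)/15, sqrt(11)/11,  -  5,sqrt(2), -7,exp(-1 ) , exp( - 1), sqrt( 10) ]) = [ - 7,-5,sqrt(19)/19,sqrt( 15)/15,sqrt(11) /11,exp(-1), exp( - 1),exp( - 1),sqrt(2),sqrt (3),sqrt ( 6),sqrt (10), sqrt( 11 ),6, 9 ] 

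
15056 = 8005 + 7051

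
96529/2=96529/2 = 48264.50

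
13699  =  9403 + 4296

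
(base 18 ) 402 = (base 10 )1298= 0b10100010010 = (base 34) 146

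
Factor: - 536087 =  - 536087^1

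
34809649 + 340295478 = 375105127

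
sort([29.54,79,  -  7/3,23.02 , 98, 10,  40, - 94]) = [- 94, - 7/3,  10, 23.02,  29.54, 40,79,98]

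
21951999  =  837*26227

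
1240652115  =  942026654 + 298625461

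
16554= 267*62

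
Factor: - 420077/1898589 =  - 3^( - 1)*7^1*11^(-1)*8219^( - 1) *8573^1=- 60011/271227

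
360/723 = 120/241 = 0.50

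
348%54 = 24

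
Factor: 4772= 2^2*1193^1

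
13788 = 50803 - 37015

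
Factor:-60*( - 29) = 1740 =2^2 * 3^1*5^1*29^1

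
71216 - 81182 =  - 9966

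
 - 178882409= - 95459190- 83423219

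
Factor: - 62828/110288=  -  2^ ( - 2 )*61^ ( - 1 )*139^1 = -139/244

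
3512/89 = 39 +41/89 = 39.46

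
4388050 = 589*7450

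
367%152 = 63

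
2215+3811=6026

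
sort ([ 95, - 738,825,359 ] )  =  [ - 738,95,359, 825 ] 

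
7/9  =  7/9=   0.78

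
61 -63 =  - 2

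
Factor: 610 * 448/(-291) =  - 2^7*3^( - 1)*5^1 * 7^1*61^1 * 97^ ( - 1 )= - 273280/291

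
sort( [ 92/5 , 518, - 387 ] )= [  -  387,92/5, 518]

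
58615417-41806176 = 16809241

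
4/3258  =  2/1629 = 0.00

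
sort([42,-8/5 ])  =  [ - 8/5,42] 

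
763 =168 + 595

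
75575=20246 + 55329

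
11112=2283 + 8829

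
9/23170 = 9/23170 = 0.00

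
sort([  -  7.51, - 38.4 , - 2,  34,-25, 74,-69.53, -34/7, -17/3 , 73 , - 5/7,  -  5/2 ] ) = [ - 69.53, -38.4, - 25, - 7.51,-17/3,- 34/7,-5/2, - 2,-5/7, 34 , 73, 74]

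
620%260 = 100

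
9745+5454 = 15199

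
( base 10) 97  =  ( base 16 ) 61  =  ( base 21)4D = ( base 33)2v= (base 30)37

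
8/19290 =4/9645 = 0.00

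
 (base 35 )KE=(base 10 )714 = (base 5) 10324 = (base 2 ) 1011001010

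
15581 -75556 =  - 59975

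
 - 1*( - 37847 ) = 37847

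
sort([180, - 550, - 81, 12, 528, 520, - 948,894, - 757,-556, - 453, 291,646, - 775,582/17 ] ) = [  -  948, - 775, - 757, - 556, - 550, - 453,-81  ,  12,582/17,180, 291,520,528,646,894] 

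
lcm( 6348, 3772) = 260268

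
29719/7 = 29719/7 = 4245.57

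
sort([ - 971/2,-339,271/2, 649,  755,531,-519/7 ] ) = [ -971/2, - 339, - 519/7 , 271/2, 531,649, 755] 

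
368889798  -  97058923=271830875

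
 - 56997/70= - 815 + 53/70 = - 814.24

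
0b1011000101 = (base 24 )15d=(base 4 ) 23011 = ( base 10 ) 709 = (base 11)595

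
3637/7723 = 3637/7723 = 0.47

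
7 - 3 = 4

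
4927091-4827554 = 99537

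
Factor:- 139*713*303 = -3^1* 23^1*31^1*101^1*139^1 = - 30029421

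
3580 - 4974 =-1394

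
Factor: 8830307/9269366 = 2^(- 1) *19^1 * 383^( - 1 )  *12101^( - 1 )*464753^1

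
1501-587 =914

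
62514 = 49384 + 13130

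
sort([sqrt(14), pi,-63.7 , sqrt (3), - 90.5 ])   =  [-90.5,-63.7,  sqrt(3),  pi, sqrt (14)] 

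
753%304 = 145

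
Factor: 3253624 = 2^3*11^1*36973^1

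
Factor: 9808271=11^1*891661^1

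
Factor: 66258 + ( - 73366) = - 7108 = - 2^2*1777^1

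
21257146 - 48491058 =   -  27233912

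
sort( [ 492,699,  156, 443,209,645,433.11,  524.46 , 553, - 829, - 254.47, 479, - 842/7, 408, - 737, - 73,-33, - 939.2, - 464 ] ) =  [ - 939.2, - 829, - 737, - 464, - 254.47, - 842/7, - 73, - 33,156,  209,408,  433.11, 443, 479,492, 524.46 , 553,645,699]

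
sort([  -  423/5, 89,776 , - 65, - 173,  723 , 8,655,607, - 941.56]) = [-941.56, - 173, - 423/5, - 65, 8,  89, 607 , 655,723, 776]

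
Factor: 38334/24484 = 19167/12242  =  2^ ( -1) * 3^1*6121^( -1)*6389^1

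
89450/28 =3194  +  9/14 = 3194.64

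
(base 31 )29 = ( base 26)2J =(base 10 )71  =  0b1000111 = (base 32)27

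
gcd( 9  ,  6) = 3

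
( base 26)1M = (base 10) 48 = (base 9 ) 53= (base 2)110000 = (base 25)1n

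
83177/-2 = - 83177/2 = - 41588.50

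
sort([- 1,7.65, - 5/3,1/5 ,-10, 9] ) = [-10, - 5/3,-1,  1/5, 7.65,9] 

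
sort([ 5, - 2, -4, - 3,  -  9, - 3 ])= [ - 9,-4,  -  3, - 3, - 2,5]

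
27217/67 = 27217/67 = 406.22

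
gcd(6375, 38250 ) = 6375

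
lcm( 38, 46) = 874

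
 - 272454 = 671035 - 943489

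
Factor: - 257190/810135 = - 17146/54009 =- 2^1*3^( - 2)*17^( - 1)*353^( - 1)*8573^1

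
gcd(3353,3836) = 7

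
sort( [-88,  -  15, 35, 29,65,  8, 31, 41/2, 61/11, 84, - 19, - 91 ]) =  [ - 91,-88, - 19, - 15,61/11,8,41/2, 29,31, 35,65, 84]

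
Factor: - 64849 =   -  64849^1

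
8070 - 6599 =1471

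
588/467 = 1  +  121/467 = 1.26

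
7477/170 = 7477/170 = 43.98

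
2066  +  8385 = 10451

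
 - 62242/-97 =62242/97 = 641.67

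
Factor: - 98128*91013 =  - 8930923664= - 2^4*13^1 * 6133^1*7001^1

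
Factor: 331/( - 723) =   -  3^(-1)*241^(-1)*331^1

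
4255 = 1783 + 2472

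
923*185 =170755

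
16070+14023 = 30093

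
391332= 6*65222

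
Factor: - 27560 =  - 2^3*5^1*13^1*53^1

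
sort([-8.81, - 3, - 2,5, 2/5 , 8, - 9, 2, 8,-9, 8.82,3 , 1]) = [-9,-9, -8.81,  -  3, - 2, 2/5, 1, 2,3,5, 8, 8 , 8.82]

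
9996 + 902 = 10898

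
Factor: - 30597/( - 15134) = 2^( - 1)*3^1*23^ ( - 1 )*31^1 = 93/46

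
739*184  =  135976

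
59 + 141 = 200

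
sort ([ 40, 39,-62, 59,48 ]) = [ - 62, 39,  40,48, 59]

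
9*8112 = 73008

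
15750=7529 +8221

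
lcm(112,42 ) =336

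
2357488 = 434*5432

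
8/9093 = 8/9093= 0.00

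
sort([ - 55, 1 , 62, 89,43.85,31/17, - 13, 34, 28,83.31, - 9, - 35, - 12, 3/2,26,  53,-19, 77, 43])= [ - 55, - 35,  -  19 , - 13, - 12, - 9,  1,3/2,31/17 , 26,28, 34,43,  43.85, 53,62, 77, 83.31, 89 ]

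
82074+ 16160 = 98234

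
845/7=845/7 = 120.71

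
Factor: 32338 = 2^1*19^1*23^1*37^1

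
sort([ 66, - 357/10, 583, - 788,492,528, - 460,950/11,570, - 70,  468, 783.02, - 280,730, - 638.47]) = [  -  788, - 638.47, - 460, - 280,  -  70, -357/10,66, 950/11, 468, 492,528, 570, 583, 730, 783.02]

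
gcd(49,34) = 1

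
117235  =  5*23447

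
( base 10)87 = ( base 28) 33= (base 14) 63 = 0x57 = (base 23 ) 3i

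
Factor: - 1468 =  - 2^2*367^1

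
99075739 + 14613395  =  113689134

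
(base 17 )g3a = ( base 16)124D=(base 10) 4685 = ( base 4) 1021031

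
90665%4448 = 1705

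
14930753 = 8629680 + 6301073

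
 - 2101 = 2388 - 4489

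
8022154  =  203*39518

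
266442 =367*726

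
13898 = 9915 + 3983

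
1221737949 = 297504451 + 924233498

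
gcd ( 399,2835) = 21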